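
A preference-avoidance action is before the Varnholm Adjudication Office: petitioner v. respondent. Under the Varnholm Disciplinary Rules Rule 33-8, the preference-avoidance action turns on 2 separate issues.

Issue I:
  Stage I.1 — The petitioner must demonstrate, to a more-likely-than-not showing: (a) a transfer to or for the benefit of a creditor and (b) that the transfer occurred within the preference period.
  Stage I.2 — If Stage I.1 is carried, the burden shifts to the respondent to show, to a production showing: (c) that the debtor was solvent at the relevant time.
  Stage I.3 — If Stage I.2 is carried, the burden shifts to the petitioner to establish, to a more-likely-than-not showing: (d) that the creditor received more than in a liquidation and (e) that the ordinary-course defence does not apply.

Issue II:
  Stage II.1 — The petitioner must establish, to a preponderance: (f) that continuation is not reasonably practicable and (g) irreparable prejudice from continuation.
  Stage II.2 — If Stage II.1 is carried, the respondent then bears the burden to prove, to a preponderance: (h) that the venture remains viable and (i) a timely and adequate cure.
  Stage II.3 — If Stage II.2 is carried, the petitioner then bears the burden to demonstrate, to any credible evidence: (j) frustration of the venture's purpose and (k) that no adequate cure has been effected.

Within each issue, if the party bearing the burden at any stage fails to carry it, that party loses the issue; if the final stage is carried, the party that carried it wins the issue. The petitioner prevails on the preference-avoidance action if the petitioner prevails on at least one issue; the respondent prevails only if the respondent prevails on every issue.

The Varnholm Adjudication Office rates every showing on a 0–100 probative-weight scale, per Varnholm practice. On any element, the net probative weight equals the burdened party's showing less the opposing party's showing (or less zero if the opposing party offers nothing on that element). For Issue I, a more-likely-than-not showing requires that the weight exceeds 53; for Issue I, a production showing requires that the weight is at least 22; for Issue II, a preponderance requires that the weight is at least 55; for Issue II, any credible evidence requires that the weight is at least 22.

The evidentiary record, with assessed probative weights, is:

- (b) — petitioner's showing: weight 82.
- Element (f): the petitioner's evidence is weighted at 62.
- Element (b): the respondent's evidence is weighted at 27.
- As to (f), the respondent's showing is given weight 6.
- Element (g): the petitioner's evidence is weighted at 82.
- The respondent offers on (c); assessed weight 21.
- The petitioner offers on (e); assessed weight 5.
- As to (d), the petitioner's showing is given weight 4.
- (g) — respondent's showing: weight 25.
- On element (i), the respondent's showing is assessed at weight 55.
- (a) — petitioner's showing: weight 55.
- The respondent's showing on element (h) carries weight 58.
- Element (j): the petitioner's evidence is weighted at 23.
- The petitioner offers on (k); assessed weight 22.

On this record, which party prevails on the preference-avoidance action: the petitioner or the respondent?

petitioner

— Issue I —
Stage I.1 — burden on petitioner; standard: a more-likely-than-not showing (weight exceeds 53).
    (a): 55 > 53 [met]
    (b): 82 − 27 = 55 > 53 [met]
  Stage I.1 is satisfied; the onus moves to the respondent.
Stage I.2 — burden on respondent; standard: a production showing (weight is at least 22).
    (c): 21 < 22 [not met]
  The respondent does not carry Stage I.2.
The analysis ends at Stage I.2; the petitioner prevails on this issue.
— Issue II —
Stage II.1 — burden on petitioner; standard: a preponderance (weight is at least 55).
    (f): 62 − 6 = 56 ≥ 55 [met]
    (g): 82 − 25 = 57 ≥ 55 [met]
  All elements met. The burden passes to the respondent.
Stage II.2 — burden on respondent; standard: a preponderance (weight is at least 55).
    (h): 58 ≥ 55 [met]
    (i): 55 ≥ 55 [met]
  Stage II.2 is satisfied; the onus moves to the petitioner.
Stage II.3 — burden on petitioner; standard: any credible evidence (weight is at least 22).
    (j): 23 ≥ 22 [met]
    (k): 22 ≥ 22 [met]
  Stage II.3 carried; the final stage is satisfied.
All stages carried — the petitioner prevails on this issue.
Per-issue: Issue I → petitioner; Issue II → petitioner. The petitioner must prevail on at least one issue; overall, the petitioner prevails.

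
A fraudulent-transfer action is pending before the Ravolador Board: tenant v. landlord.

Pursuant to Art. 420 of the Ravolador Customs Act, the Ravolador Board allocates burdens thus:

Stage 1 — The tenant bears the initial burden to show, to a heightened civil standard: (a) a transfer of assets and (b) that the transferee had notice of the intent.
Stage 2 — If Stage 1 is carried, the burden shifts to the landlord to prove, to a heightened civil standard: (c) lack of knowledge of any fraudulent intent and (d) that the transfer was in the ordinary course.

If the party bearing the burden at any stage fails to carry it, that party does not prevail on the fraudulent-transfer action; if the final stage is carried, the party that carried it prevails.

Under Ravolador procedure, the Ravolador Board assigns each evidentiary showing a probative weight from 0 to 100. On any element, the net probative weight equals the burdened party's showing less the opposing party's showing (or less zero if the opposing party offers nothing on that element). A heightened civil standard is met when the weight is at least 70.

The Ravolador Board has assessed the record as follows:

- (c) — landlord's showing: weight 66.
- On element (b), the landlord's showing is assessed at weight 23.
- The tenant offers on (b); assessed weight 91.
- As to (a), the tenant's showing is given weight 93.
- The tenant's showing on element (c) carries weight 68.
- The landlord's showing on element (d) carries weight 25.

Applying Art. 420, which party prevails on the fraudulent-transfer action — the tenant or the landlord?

landlord

Stage 1 — burden on tenant; standard: a heightened civil standard (weight is at least 70).
    (a): 93 ≥ 70 [met]
    (b): 91 − 23 = 68 < 70 [not met]
  Not every element is met, so the tenant fails to carry Stage 1.
So the landlord prevails.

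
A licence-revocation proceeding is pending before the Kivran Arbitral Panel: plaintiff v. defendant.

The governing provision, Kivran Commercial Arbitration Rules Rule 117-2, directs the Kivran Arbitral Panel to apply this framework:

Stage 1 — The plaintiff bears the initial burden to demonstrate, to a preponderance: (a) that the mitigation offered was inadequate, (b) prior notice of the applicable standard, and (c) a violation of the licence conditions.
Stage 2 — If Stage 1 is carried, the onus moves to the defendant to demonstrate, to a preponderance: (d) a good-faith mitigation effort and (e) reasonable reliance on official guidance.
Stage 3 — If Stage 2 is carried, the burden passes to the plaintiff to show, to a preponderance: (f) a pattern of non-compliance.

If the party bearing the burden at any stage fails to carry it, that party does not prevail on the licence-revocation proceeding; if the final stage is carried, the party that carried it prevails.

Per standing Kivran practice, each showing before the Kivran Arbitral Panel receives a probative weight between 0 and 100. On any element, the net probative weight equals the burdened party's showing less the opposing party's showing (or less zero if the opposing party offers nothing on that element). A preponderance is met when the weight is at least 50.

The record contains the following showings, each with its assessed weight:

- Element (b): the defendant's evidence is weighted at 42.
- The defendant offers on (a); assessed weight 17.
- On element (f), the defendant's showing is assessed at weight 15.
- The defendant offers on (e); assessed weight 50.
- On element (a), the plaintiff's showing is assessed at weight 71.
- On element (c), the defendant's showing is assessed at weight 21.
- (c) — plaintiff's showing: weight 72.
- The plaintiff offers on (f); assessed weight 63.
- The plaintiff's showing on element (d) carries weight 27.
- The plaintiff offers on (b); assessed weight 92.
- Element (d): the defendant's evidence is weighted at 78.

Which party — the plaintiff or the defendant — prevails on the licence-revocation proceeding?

At Stage 1 the plaintiff must meet a preponderance (weight is at least 50): on (a) the weight is 71 less the opposing 17 gives net 54, which does reach 50, so (a) meets the standard; on (b) the weight is 92 less the opposing 42 gives net 50, ≥ 50, so (b) meets the standard; on (c) the weight is 72 less the opposing 21 gives net 51, ≥ 50, so (c) meets the standard.
  All elements met. The burden passes to the defendant.
At Stage 2 the defendant must meet a preponderance (weight is at least 50): on (d) the weight is 78 less the opposing 27 gives net 51, which does reach 50, so (d) meets the standard; on (e) the weight is 50, ≥ 50, so (e) meets the standard.
  Stage 2 carried; the burden shifts to the plaintiff.
At Stage 3 the plaintiff must meet a preponderance (weight is at least 50): on (f) the weight is 63 less the opposing 15 gives net 48, which does not reach 50, so (f) does not meet the standard.
  The plaintiff does not carry Stage 3.
The analysis ends at Stage 3; the defendant prevails.

defendant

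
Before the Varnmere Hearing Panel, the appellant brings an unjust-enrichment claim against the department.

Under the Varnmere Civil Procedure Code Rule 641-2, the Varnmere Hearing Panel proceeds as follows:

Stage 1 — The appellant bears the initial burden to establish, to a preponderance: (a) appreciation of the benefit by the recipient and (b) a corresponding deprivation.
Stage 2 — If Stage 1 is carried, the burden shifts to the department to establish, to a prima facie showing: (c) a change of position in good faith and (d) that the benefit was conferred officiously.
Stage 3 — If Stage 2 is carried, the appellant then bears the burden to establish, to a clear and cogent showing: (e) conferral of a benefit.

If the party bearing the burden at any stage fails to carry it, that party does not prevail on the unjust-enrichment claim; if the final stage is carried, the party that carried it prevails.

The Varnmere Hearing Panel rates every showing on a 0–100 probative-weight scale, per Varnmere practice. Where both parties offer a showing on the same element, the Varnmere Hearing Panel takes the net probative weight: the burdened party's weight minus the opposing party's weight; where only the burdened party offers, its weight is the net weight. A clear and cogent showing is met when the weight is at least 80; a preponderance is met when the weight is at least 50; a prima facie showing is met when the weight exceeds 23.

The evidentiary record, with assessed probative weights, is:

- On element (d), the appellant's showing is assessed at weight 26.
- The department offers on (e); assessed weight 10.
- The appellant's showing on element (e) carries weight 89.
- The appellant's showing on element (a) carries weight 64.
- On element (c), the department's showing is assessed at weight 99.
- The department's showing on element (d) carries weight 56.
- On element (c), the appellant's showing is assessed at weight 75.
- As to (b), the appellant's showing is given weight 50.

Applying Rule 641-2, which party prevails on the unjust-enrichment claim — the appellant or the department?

department

Stage 1 — burden on appellant; standard: a preponderance (weight is at least 50).
    (a): 64 ≥ 50 [met]
    (b): 50 ≥ 50 [met]
  The appellant carries Stage 1; the department now bears the burden.
Stage 2 — burden on department; standard: a prima facie showing (weight exceeds 23).
    (c): 99 − 75 = 24 > 23 [met]
    (d): 56 − 26 = 30 > 23 [met]
  All elements met. The burden passes to the appellant.
Stage 3 — burden on appellant; standard: a clear and cogent showing (weight is at least 80).
    (e): 89 − 10 = 79 < 80 [not met]
  The appellant does not carry Stage 3.
So the department prevails.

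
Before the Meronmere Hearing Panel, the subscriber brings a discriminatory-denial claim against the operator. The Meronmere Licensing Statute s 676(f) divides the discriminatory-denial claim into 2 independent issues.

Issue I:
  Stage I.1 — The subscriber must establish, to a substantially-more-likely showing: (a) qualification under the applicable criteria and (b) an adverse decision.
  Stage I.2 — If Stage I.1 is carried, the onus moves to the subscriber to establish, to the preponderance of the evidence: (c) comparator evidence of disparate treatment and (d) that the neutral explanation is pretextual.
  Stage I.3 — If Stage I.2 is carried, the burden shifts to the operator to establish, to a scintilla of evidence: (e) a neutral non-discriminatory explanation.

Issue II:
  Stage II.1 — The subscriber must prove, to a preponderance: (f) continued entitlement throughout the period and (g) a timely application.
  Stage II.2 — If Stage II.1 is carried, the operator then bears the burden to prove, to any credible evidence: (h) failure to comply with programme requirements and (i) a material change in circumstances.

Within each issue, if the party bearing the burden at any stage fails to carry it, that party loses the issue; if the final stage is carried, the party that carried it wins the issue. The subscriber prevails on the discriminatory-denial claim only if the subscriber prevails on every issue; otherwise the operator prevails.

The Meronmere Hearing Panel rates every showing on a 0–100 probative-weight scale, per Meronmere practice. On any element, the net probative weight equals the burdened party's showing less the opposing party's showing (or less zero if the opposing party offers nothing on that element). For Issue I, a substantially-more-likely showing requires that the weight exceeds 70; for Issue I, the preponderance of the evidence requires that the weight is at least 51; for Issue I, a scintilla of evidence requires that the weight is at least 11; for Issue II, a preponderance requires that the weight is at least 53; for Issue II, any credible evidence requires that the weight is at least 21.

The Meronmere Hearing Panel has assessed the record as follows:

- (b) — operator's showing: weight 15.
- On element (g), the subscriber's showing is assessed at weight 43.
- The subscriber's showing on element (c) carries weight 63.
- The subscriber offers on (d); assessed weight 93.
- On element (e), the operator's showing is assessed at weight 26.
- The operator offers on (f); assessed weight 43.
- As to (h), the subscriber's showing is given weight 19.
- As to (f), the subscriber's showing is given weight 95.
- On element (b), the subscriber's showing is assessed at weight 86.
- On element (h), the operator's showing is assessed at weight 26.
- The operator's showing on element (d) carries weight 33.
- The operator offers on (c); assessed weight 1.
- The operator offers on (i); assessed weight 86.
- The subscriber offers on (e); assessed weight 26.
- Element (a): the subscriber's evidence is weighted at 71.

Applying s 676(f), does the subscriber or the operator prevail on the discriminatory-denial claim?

operator

— Issue I —
At Stage I.1 the subscriber must meet a substantially-more-likely showing (weight exceeds 70): on (a) the weight is 71, > 70, so (a) meets the standard; on (b) the weight is 86 less the opposing 15 gives net 71, > 70, so (b) meets the standard.
  Stage I.1 is satisfied; the subscriber continues to bear the burden.
At Stage I.2 the subscriber must meet the preponderance of the evidence (weight is at least 51): on (c) the weight is 63 less the opposing 1 gives net 62, ≥ 51, so (c) meets the standard; on (d) the weight is 93 less the opposing 33 gives net 60, which does reach 51, so (d) meets the standard.
  Stage I.2 is satisfied; the onus moves to the operator.
At Stage I.3 the operator must meet a scintilla of evidence (weight is at least 11): on (e) the weight is 26 less the opposing 26 gives net 0, which does not reach 11, so (e) does not meet the standard.
  Stage I.3 not carried; the operator fails its burden.
The analysis ends at Stage I.3; the subscriber prevails on this issue.
— Issue II —
Stage II.1 (subscriber, a preponderance, weight is at least 53): (f) net 95−43=52 < 53 — fails; (g) 43 < 53 — fails.
  Not every element is met, so the subscriber fails to carry Stage II.1.
So the operator prevails on this issue.
Per-issue: Issue I → subscriber; Issue II → operator. The subscriber must prevail on every issue; overall, the operator prevails.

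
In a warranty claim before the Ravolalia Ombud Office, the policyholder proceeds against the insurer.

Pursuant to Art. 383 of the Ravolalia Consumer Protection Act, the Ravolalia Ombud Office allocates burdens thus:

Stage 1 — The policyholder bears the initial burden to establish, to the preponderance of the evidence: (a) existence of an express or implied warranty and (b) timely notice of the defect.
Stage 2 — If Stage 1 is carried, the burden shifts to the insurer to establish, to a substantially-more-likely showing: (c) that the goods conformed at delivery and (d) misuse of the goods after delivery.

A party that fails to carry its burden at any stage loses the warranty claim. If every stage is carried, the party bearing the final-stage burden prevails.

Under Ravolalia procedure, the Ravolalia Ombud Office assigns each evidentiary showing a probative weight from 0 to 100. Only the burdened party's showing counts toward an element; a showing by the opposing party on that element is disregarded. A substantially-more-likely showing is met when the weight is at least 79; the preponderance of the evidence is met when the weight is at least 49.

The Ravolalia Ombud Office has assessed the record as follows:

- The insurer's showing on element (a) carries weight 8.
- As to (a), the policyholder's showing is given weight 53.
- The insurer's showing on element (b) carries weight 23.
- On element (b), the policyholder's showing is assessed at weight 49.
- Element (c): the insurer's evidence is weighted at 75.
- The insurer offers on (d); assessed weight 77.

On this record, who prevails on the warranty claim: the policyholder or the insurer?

At Stage 1 the policyholder must meet the preponderance of the evidence (weight is at least 49): on (a) the weight is 53 (the insurer's 8 is given no effect), which does reach 49, so (a) meets the standard; on (b) the weight is 49 (the insurer's 23 is given no effect), ≥ 49, so (b) meets the standard.
  Stage 1 carried; the burden shifts to the insurer.
At Stage 2 the insurer must meet a substantially-more-likely showing (weight is at least 79): on (c) the weight is 75, which does not reach 79, so (c) does not meet the standard; on (d) the weight is 77, which does not reach 79, so (d) does not meet the standard.
  Not every element is met, so the insurer fails to carry Stage 2.
The policyholder prevails.

policyholder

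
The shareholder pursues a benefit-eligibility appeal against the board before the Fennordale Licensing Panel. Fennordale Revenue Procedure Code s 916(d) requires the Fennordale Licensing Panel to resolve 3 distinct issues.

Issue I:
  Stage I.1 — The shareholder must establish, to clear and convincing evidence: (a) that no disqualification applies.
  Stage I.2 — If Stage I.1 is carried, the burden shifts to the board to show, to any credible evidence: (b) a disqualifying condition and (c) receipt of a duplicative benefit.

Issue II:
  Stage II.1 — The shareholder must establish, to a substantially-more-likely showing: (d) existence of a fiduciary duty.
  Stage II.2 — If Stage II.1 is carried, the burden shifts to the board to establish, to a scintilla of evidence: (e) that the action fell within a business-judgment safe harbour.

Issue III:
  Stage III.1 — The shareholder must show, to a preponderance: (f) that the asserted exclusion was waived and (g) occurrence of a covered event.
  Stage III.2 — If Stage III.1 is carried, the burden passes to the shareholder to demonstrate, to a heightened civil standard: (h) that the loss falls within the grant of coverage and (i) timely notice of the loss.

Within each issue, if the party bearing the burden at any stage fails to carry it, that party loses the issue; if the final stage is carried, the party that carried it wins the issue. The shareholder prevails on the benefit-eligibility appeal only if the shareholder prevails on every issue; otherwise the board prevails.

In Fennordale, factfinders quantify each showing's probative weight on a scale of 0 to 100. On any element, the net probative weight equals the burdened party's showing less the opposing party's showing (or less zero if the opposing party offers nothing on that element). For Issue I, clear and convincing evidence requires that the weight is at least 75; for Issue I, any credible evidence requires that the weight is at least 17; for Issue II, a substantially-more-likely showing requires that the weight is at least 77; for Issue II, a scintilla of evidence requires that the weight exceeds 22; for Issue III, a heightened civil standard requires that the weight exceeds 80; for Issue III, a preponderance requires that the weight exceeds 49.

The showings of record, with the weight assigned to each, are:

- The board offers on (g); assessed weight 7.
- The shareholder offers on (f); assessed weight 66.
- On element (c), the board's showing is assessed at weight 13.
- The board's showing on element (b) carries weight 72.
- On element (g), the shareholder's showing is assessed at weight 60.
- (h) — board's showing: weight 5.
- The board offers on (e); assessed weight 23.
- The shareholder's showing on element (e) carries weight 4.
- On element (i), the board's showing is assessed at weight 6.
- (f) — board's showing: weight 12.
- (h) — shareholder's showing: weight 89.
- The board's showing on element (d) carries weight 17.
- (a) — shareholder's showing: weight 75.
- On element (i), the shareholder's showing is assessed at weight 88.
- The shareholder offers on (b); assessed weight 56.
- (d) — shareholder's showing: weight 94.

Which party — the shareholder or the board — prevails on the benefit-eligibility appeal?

— Issue I —
Stage I.1 (shareholder, clear and convincing evidence, weight is at least 75): (a) 75 ≥ 75 — meets.
  Stage I.1 carried; the burden shifts to the board.
Stage I.2 (board, any credible evidence, weight is at least 17): (b) net 72−56=16 < 17 — fails; (c) 13 < 17 — fails.
  Stage I.2 not carried; the board fails its burden.
The shareholder prevails on this issue.
— Issue II —
Stage II.1 — burden on shareholder; standard: a substantially-more-likely showing (weight is at least 77).
    (d): 94 − 17 = 77 ≥ 77 [met]
  Stage II.1 is satisfied; the onus moves to the board.
Stage II.2 — burden on board; standard: a scintilla of evidence (weight exceeds 22).
    (e): 23 − 4 = 19 ≤ 22 [not met]
  Stage II.2 not carried; the board fails its burden.
The shareholder prevails on this issue.
— Issue III —
Stage III.1 (shareholder, a preponderance, weight exceeds 49): (f) net 66−12=54 > 49 — meets; (g) net 60−7=53 > 49 — meets.
  Stage III.1 carried; the burden remains with the shareholder.
Stage III.2 (shareholder, a heightened civil standard, weight exceeds 80): (h) net 89−5=84 > 80 — meets; (i) net 88−6=82 > 80 — meets.
  All elements met at the final stage.
Every stage carried; the shareholder prevails on this issue.
Per-issue: Issue I → shareholder; Issue II → shareholder; Issue III → shareholder. The shareholder must prevail on every issue; overall, the shareholder prevails.

shareholder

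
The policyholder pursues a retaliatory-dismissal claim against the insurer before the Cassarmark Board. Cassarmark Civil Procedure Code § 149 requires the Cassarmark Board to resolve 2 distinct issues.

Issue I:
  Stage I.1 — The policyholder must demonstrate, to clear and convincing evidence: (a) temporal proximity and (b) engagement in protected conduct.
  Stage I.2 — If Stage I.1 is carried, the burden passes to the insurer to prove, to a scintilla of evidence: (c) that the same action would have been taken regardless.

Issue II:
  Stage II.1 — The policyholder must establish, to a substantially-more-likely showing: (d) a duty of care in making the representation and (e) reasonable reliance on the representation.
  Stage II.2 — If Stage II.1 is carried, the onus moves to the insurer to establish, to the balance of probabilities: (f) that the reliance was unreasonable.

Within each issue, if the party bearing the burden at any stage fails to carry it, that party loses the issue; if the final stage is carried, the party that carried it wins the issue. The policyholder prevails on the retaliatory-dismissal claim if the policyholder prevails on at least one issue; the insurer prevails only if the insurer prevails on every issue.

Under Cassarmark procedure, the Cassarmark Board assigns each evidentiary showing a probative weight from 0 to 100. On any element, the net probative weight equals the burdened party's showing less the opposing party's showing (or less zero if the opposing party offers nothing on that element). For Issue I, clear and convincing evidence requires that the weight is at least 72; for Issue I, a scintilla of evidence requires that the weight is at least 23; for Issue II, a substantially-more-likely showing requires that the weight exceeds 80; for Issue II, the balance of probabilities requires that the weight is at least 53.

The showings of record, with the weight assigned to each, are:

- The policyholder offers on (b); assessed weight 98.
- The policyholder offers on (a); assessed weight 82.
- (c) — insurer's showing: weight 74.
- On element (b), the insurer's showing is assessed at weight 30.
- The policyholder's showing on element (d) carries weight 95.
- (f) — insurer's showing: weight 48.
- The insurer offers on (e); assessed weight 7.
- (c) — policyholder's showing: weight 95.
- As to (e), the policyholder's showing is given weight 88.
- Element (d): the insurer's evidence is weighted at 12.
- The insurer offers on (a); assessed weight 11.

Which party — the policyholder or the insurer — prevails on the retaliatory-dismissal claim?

policyholder

— Issue I —
Stage I.1 (policyholder, clear and convincing evidence, weight is at least 72): (a) net 82−11=71 < 72 — fails; (b) net 98−30=68 < 72 — fails.
  Stage I.1 not carried; the policyholder fails its burden.
So the insurer prevails on this issue.
— Issue II —
Stage II.1 (policyholder, a substantially-more-likely showing, weight exceeds 80): (d) net 95−12=83 > 80 — meets; (e) net 88−7=81 > 80 — meets.
  Stage II.1 carried; the burden shifts to the insurer.
Stage II.2 (insurer, the balance of probabilities, weight is at least 53): (f) 48 < 53 — fails.
  Stage II.2 not carried; the insurer fails its burden.
The analysis ends at Stage II.2; the policyholder prevails on this issue.
Per-issue: Issue I → insurer; Issue II → policyholder. The policyholder must prevail on at least one issue; overall, the policyholder prevails.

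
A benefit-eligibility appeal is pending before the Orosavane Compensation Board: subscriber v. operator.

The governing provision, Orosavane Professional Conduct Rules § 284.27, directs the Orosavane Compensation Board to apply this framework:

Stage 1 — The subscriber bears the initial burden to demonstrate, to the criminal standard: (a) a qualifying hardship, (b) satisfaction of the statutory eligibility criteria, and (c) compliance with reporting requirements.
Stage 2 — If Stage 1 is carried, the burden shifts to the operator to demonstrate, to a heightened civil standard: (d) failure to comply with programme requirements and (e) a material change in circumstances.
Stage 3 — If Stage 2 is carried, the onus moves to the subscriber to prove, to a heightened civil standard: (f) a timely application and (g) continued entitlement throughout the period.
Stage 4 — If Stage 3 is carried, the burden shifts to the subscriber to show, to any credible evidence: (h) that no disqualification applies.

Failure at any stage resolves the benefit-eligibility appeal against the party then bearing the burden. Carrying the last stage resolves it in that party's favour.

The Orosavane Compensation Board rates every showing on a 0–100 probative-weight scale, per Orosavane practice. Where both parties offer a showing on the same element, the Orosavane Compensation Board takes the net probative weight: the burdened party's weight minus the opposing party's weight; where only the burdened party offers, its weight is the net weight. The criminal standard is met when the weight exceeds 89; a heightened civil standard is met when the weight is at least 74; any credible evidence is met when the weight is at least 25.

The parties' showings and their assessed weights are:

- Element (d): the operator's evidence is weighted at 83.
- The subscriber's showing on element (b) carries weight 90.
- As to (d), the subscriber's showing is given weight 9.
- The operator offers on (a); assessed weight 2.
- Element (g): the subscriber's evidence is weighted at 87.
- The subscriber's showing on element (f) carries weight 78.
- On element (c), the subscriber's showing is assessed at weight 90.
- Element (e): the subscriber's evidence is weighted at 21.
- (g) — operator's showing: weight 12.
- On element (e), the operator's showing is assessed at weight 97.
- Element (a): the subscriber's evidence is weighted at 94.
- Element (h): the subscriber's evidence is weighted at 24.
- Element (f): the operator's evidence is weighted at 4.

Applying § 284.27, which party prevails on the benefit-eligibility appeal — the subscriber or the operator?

operator

Stage 1 (subscriber, the criminal standard, weight exceeds 89): (a) net 94−2=92 > 89 — meets; (b) 90 > 89 — meets; (c) 90 > 89 — meets.
  Stage 1 is satisfied; the onus moves to the operator.
Stage 2 (operator, a heightened civil standard, weight is at least 74): (d) net 83−9=74 ≥ 74 — meets; (e) net 97−21=76 ≥ 74 — meets.
  All elements met. The burden passes to the subscriber.
Stage 3 (subscriber, a heightened civil standard, weight is at least 74): (f) net 78−4=74 ≥ 74 — meets; (g) net 87−12=75 ≥ 74 — meets.
  All elements met. The subscriber retains the burden for Stage 4.
Stage 4 (subscriber, any credible evidence, weight is at least 25): (h) 24 < 25 — fails.
  Stage 4 not carried; the subscriber fails its burden.
The operator prevails.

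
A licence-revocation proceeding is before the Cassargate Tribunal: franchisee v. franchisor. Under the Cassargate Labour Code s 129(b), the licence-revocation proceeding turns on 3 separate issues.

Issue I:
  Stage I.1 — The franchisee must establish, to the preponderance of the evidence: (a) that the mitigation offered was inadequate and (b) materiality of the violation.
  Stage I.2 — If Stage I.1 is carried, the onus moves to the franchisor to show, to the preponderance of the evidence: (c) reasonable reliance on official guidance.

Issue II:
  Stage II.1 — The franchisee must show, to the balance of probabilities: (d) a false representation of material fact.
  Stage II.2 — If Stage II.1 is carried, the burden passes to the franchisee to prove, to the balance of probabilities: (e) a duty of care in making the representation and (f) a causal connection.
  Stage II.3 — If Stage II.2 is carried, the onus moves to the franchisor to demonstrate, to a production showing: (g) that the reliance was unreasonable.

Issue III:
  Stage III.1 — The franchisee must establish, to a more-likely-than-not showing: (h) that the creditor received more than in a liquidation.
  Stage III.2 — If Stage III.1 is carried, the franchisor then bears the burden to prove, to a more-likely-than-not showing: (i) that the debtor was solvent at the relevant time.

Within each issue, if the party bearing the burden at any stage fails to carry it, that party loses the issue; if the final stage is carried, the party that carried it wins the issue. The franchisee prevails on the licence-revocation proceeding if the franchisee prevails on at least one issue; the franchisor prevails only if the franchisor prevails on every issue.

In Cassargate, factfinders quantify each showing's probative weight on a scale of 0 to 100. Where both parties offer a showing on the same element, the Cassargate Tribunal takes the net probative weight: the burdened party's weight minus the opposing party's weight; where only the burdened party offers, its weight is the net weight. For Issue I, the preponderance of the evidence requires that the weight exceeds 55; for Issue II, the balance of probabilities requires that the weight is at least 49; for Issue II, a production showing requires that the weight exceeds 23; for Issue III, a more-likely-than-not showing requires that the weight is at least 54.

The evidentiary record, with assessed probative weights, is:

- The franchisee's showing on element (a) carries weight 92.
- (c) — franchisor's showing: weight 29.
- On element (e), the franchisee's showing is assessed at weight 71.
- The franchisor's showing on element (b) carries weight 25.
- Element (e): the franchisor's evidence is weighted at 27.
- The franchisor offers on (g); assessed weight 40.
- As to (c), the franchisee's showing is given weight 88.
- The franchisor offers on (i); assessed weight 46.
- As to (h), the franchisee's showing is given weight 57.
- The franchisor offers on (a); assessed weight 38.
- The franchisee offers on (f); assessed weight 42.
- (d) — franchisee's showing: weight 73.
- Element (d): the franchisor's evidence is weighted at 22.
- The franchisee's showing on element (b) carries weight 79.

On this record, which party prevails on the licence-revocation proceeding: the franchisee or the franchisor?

franchisee

— Issue I —
At Stage I.1 the franchisee must meet the preponderance of the evidence (weight exceeds 55): on (a) the weight is 92 less the opposing 38 gives net 54, which does not exceed 55, so (a) does not meet the standard; on (b) the weight is 79 less the opposing 25 gives net 54, ≤ 55, so (b) does not meet the standard.
  Not every element is met, so the franchisee fails to carry Stage I.1.
So the franchisor prevails on this issue.
— Issue II —
Stage II.1 — burden on franchisee; standard: the balance of probabilities (weight is at least 49).
    (d): 73 − 22 = 51 ≥ 49 [met]
  All elements met. The franchisee retains the burden for Stage II.2.
Stage II.2 — burden on franchisee; standard: the balance of probabilities (weight is at least 49).
    (e): 71 − 27 = 44 < 49 [not met]
    (f): 42 < 49 [not met]
  Stage II.2 not carried; the franchisee fails its burden.
The franchisor prevails on this issue.
— Issue III —
Stage III.1 (franchisee, a more-likely-than-not showing, weight is at least 54): (h) 57 ≥ 54 — meets.
  Stage III.1 carried; the burden shifts to the franchisor.
Stage III.2 (franchisor, a more-likely-than-not showing, weight is at least 54): (i) 46 < 54 — fails.
  The franchisor does not carry Stage III.2.
The analysis ends at Stage III.2; the franchisee prevails on this issue.
Per-issue: Issue I → franchisor; Issue II → franchisor; Issue III → franchisee. The franchisee must prevail on at least one issue; overall, the franchisee prevails.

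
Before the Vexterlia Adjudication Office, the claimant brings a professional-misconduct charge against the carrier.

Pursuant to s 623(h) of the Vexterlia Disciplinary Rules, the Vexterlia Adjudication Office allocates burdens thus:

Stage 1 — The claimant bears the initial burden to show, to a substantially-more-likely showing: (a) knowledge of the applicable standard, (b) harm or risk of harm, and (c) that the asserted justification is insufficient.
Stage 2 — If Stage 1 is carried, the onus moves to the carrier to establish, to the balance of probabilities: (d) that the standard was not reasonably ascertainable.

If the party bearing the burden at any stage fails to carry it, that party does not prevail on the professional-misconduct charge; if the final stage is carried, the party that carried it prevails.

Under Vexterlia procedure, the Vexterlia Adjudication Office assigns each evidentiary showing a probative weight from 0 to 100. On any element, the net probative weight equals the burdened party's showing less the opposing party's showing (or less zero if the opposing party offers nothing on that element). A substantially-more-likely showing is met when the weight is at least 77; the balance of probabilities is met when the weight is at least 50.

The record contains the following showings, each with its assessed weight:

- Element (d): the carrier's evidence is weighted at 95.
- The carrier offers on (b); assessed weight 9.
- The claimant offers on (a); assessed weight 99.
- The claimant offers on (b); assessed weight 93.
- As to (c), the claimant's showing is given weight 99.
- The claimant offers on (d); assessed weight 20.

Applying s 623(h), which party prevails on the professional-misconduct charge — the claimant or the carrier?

Stage 1 — burden on claimant; standard: a substantially-more-likely showing (weight is at least 77).
    (a): 99 ≥ 77 [met]
    (b): 93 − 9 = 84 ≥ 77 [met]
    (c): 99 ≥ 77 [met]
  Stage 1 carried; the burden shifts to the carrier.
Stage 2 — burden on carrier; standard: the balance of probabilities (weight is at least 50).
    (d): 95 − 20 = 75 ≥ 50 [met]
  All elements met at the final stage.
Every stage carried; the carrier prevails.

carrier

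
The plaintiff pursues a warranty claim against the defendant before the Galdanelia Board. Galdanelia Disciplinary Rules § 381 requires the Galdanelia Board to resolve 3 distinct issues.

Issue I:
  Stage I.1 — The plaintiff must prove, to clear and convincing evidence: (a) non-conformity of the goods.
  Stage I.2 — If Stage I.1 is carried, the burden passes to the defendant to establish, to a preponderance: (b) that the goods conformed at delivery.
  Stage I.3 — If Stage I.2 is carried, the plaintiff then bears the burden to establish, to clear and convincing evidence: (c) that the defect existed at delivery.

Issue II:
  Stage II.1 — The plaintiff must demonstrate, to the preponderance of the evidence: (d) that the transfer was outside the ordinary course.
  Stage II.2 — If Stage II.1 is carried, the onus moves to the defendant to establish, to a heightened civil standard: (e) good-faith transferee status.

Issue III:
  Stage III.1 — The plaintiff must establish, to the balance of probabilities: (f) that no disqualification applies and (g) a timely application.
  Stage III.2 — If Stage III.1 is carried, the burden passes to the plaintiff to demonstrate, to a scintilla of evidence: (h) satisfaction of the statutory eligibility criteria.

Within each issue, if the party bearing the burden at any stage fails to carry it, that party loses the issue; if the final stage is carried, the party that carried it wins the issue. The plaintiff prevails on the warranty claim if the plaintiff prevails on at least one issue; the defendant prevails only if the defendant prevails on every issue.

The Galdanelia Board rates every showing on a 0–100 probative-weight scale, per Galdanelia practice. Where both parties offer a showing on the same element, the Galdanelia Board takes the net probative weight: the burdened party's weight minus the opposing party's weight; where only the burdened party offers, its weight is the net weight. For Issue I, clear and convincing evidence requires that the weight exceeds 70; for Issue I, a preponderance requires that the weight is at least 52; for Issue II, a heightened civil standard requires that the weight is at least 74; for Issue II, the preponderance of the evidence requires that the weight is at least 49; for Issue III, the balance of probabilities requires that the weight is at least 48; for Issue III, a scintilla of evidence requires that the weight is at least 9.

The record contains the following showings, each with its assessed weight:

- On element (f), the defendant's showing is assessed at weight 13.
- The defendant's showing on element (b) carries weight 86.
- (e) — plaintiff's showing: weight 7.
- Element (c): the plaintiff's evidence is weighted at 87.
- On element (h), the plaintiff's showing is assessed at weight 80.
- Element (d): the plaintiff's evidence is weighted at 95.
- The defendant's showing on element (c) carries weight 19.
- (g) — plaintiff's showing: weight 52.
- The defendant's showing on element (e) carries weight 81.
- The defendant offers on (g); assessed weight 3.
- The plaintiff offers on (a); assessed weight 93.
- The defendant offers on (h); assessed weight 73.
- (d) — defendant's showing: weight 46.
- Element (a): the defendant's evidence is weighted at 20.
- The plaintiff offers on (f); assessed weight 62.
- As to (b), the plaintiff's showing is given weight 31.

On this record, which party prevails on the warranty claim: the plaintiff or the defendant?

defendant

— Issue I —
Stage I.1 — burden on plaintiff; standard: clear and convincing evidence (weight exceeds 70).
    (a): 93 − 20 = 73 > 70 [met]
  The plaintiff carries Stage I.1; the defendant now bears the burden.
Stage I.2 — burden on defendant; standard: a preponderance (weight is at least 52).
    (b): 86 − 31 = 55 ≥ 52 [met]
  Stage I.2 carried; the burden shifts to the plaintiff.
Stage I.3 — burden on plaintiff; standard: clear and convincing evidence (weight exceeds 70).
    (c): 87 − 19 = 68 ≤ 70 [not met]
  Stage I.3 not carried; the plaintiff fails its burden.
So the defendant prevails on this issue.
— Issue II —
At Stage II.1 the plaintiff must meet the preponderance of the evidence (weight is at least 49): on (d) the weight is 95 less the opposing 46 gives net 49, ≥ 49, so (d) meets the standard.
  Stage II.1 carried; the burden shifts to the defendant.
At Stage II.2 the defendant must meet a heightened civil standard (weight is at least 74): on (e) the weight is 81 less the opposing 7 gives net 74, ≥ 74, so (e) meets the standard.
  The defendant carries the last stage.
All stages carried — the defendant prevails on this issue.
— Issue III —
At Stage III.1 the plaintiff must meet the balance of probabilities (weight is at least 48): on (f) the weight is 62 less the opposing 13 gives net 49, which does reach 48, so (f) meets the standard; on (g) the weight is 52 less the opposing 3 gives net 49, which does reach 48, so (g) meets the standard.
  Stage III.1 carried; the burden remains with the plaintiff.
At Stage III.2 the plaintiff must meet a scintilla of evidence (weight is at least 9): on (h) the weight is 80 less the opposing 73 gives net 7, < 9, so (h) does not meet the standard.
  The plaintiff does not carry Stage III.2.
The defendant prevails on this issue.
Per-issue: Issue I → defendant; Issue II → defendant; Issue III → defendant. The plaintiff must prevail on at least one issue; overall, the defendant prevails.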